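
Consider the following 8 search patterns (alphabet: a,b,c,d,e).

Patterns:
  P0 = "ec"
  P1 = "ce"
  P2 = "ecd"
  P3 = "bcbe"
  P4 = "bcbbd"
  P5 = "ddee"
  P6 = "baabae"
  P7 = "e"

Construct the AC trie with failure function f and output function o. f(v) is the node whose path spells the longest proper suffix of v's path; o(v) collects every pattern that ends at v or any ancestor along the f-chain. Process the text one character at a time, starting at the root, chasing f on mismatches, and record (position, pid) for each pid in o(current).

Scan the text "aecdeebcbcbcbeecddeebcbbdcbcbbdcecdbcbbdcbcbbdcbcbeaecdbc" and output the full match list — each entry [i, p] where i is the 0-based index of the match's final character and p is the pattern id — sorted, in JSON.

Construct AC machine:
Trie nodes:
  0='ε' goto b→6 c→3 d→12 e→1
  1='e' goto c→2  [P7 ends]
  2='ec' goto d→5  [P0 ends]
  3='c' goto e→4
  4='ce' goto ·  [P1 ends]
  5='ecd' goto ·  [P2 ends]
  6='b' goto a→16 c→7
  7='bc' goto b→8
  8='bcb' goto b→10 e→9
  9='bcbe' goto ·  [P3 ends]
  10='bcbb' goto d→11
  11='bcbbd' goto ·  [P4 ends]
  12='d' goto d→13
  13='dd' goto e→14
  14='dde' goto e→15
  15='ddee' goto ·  [P5 ends]
  16='ba' goto a→17
  17='baa' goto b→18
  18='baab' goto a→19
  19='baaba' goto e→20
  20='baabae' goto ·  [P6 ends]

BFS fail/out derivation:
  n1('e'): parent n0 fail=0; on 'e' 0 → fail=0;  out {7}∪∅={7}
  n3('c'): parent n0 fail=0; on 'c' 0 → fail=0;  out ∅∪∅=∅
  n6('b'): parent n0 fail=0; on 'b' 0 → fail=0;  out ∅∪∅=∅
  n12('d'): parent n0 fail=0; on 'd' 0 → fail=0;  out ∅∪∅=∅
  n2('ec'): parent n1 fail=0; on 'c' 0 → fail=3;  out {0}∪∅={0}
  n4('ce'): parent n3 fail=0; on 'e' 0 → fail=1;  out {1}∪{7}={1,7}
  n7('bc'): parent n6 fail=0; on 'c' 0 → fail=3;  out ∅∪∅=∅
  n13('dd'): parent n12 fail=0; on 'd' 0 → fail=12;  out ∅∪∅=∅
  n16('ba'): parent n6 fail=0; on 'a' 0 → fail=0;  out ∅∪∅=∅
  n5('ecd'): parent n2 fail=3; on 'd' 3→0 → fail=12;  out {2}∪∅={2}
  n8('bcb'): parent n7 fail=3; on 'b' 3→0 → fail=6;  out ∅∪∅=∅
  n14('dde'): parent n13 fail=12; on 'e' 12→0 → fail=1;  out ∅∪{7}={7}
  n17('baa'): parent n16 fail=0; on 'a' 0 → fail=0;  out ∅∪∅=∅
  n9('bcbe'): parent n8 fail=6; on 'e' 6→0 → fail=1;  out {3}∪{7}={3,7}
  n10('bcbb'): parent n8 fail=6; on 'b' 6→0 → fail=6;  out ∅∪∅=∅
  n15('ddee'): parent n14 fail=1; on 'e' 1→0 → fail=1;  out {5}∪{7}={5,7}
  n18('baab'): parent n17 fail=0; on 'b' 0 → fail=6;  out ∅∪∅=∅
  n11('bcbbd'): parent n10 fail=6; on 'd' 6→0 → fail=12;  out {4}∪∅={4}
  n19('baaba'): parent n18 fail=6; on 'a' 6 → fail=16;  out ∅∪∅=∅
  n20('baabae'): parent n19 fail=16; on 'e' 16→0 → fail=1;  out {6}∪{7}={6,7}

Run:
[0] read 'a'  n0⇒n0
[1] read 'e'  n0⇒n1  ** P7@[1:1]
[2] read 'c'  n1⇒n2  ** P0@[1:2]
[3] read 'd'  n2⇒n5  ** P2@[1:3]
[4] read 'e'  n5⇒n1 ·f  ** P7@[4:4]
[5] read 'e'  n1⇒n1 ·f  ** P7@[5:5]
[6] read 'b'  n1⇒n6 ·f
[7] read 'c'  n6⇒n7
[8] read 'b'  n7⇒n8
[9] read 'c'  n8⇒n7 ·f
[10] read 'b'  n7⇒n8
[11] read 'c'  n8⇒n7 ·f
[12] read 'b'  n7⇒n8
[13] read 'e'  n8⇒n9  ** P3@[10:13],P7@[13:13]
[14] read 'e'  n9⇒n1 ·f  ** P7@[14:14]
[15] read 'c'  n1⇒n2  ** P0@[14:15]
[16] read 'd'  n2⇒n5  ** P2@[14:16]
[17] read 'd'  n5⇒n13 ·f
[18] read 'e'  n13⇒n14  ** P7@[18:18]
[19] read 'e'  n14⇒n15  ** P5@[16:19],P7@[19:19]
[20] read 'b'  n15⇒n6 ·f
[21] read 'c'  n6⇒n7
[22] read 'b'  n7⇒n8
[23] read 'b'  n8⇒n10
[24] read 'd'  n10⇒n11  ** P4@[20:24]
[25] read 'c'  n11⇒n3 ·f
[26] read 'b'  n3⇒n6 ·f
[27] read 'c'  n6⇒n7
[28] read 'b'  n7⇒n8
[29] read 'b'  n8⇒n10
[30] read 'd'  n10⇒n11  ** P4@[26:30]
[31] read 'c'  n11⇒n3 ·f
[32] read 'e'  n3⇒n4  ** P1@[31:32],P7@[32:32]
[33] read 'c'  n4⇒n2 ·f  ** P0@[32:33]
[34] read 'd'  n2⇒n5  ** P2@[32:34]
[35] read 'b'  n5⇒n6 ·f
[36] read 'c'  n6⇒n7
[37] read 'b'  n7⇒n8
[38] read 'b'  n8⇒n10
[39] read 'd'  n10⇒n11  ** P4@[35:39]
[40] read 'c'  n11⇒n3 ·f
[41] read 'b'  n3⇒n6 ·f
[42] read 'c'  n6⇒n7
[43] read 'b'  n7⇒n8
[44] read 'b'  n8⇒n10
[45] read 'd'  n10⇒n11  ** P4@[41:45]
[46] read 'c'  n11⇒n3 ·f
[47] read 'b'  n3⇒n6 ·f
[48] read 'c'  n6⇒n7
[49] read 'b'  n7⇒n8
[50] read 'e'  n8⇒n9  ** P3@[47:50],P7@[50:50]
[51] read 'a'  n9⇒n0 ·f
[52] read 'e'  n0⇒n1  ** P7@[52:52]
[53] read 'c'  n1⇒n2  ** P0@[52:53]
[54] read 'd'  n2⇒n5  ** P2@[52:54]
[55] read 'b'  n5⇒n6 ·f
[56] read 'c'  n6⇒n7

Result: [[1,7],[2,0],[3,2],[4,7],[5,7],[13,3],[13,7],[14,7],[15,0],[16,2],[18,7],[19,5],[19,7],[24,4],[30,4],[32,1],[32,7],[33,0],[34,2],[39,4],[45,4],[50,3],[50,7],[52,7],[53,0],[54,2]]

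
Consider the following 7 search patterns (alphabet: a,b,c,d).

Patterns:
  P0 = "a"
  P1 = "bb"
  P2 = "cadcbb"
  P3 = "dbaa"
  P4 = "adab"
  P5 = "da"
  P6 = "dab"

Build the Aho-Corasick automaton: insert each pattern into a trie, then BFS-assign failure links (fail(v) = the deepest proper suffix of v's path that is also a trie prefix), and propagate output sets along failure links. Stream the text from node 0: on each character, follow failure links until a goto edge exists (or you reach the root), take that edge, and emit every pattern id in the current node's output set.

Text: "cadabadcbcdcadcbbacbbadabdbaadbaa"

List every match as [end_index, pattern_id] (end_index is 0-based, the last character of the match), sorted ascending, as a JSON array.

Construct AC machine:
Trie nodes:
  0='ε' goto a→1 b→2 c→4 d→10
  1='a' goto d→14  [P0 ends]
  2='b' goto b→3
  3='bb' goto ·  [P1 ends]
  4='c' goto a→5
  5='ca' goto d→6
  6='cad' goto c→7
  7='cadc' goto b→8
  8='cadcb' goto b→9
  9='cadcbb' goto ·  [P2 ends]
  10='d' goto a→17 b→11
  11='db' goto a→12
  12='dba' goto a→13
  13='dbaa' goto ·  [P3 ends]
  14='ad' goto a→15
  15='ada' goto b→16
  16='adab' goto ·  [P4 ends]
  17='da' goto b→18  [P5 ends]
  18='dab' goto ·  [P6 ends]

Failure links (BFS by depth):
  fail(1) 'a': from fail(0)=0 chase 'a': 0 ⇒ 0;  out={0}∪out(0)={0}
  fail(2) 'b': from fail(0)=0 chase 'b': 0 ⇒ 0;  out=∅∪out(0)=∅
  fail(4) 'c': from fail(0)=0 chase 'c': 0 ⇒ 0;  out=∅∪out(0)=∅
  fail(10) 'd': from fail(0)=0 chase 'd': 0 ⇒ 0;  out=∅∪out(0)=∅
  fail(3) 'bb': from fail(2)=0 chase 'b': 0 ⇒ 2;  out={1}∪out(2)={1}
  fail(5) 'ca': from fail(4)=0 chase 'a': 0 ⇒ 1;  out=∅∪out(1)={0}
  fail(11) 'db': from fail(10)=0 chase 'b': 0 ⇒ 2;  out=∅∪out(2)=∅
  fail(14) 'ad': from fail(1)=0 chase 'd': 0 ⇒ 10;  out=∅∪out(10)=∅
  fail(17) 'da': from fail(10)=0 chase 'a': 0 ⇒ 1;  out={5}∪out(1)={0,5}
  fail(6) 'cad': from fail(5)=1 chase 'd': 1 ⇒ 14;  out=∅∪out(14)=∅
  fail(12) 'dba': from fail(11)=2 chase 'a': 2→0 ⇒ 1;  out=∅∪out(1)={0}
  fail(15) 'ada': from fail(14)=10 chase 'a': 10 ⇒ 17;  out=∅∪out(17)={0,5}
  fail(18) 'dab': from fail(17)=1 chase 'b': 1→0 ⇒ 2;  out={6}∪out(2)={6}
  fail(7) 'cadc': from fail(6)=14 chase 'c': 14→10→0 ⇒ 4;  out=∅∪out(4)=∅
  fail(13) 'dbaa': from fail(12)=1 chase 'a': 1→0 ⇒ 1;  out={3}∪out(1)={0,3}
  fail(16) 'adab': from fail(15)=17 chase 'b': 17 ⇒ 18;  out={4}∪out(18)={4,6}
  fail(8) 'cadcb': from fail(7)=4 chase 'b': 4→0 ⇒ 2;  out=∅∪out(2)=∅
  fail(9) 'cadcbb': from fail(8)=2 chase 'b': 2 ⇒ 3;  out={2}∪out(3)={1,2}

Run:
pos 0 'c': at 4
pos 1 'a': at 5  → match P0@[1:1]
pos 2 'd': at 6
pos 3 'a': at 15 (via fail)  → match P0@[3:3],P5@[2:3]
pos 4 'b': at 16  → match P4@[1:4],P6@[2:4]
pos 5 'a': at 1 (via fail)  → match P0@[5:5]
pos 6 'd': at 14
pos 7 'c': at 4 (via fail)
pos 8 'b': at 2 (via fail)
pos 9 'c': at 4 (via fail)
pos 10 'd': at 10 (via fail)
pos 11 'c': at 4 (via fail)
pos 12 'a': at 5  → match P0@[12:12]
pos 13 'd': at 6
pos 14 'c': at 7
pos 15 'b': at 8
pos 16 'b': at 9  → match P1@[15:16],P2@[11:16]
pos 17 'a': at 1 (via fail)  → match P0@[17:17]
pos 18 'c': at 4 (via fail)
pos 19 'b': at 2 (via fail)
pos 20 'b': at 3  → match P1@[19:20]
pos 21 'a': at 1 (via fail)  → match P0@[21:21]
pos 22 'd': at 14
pos 23 'a': at 15  → match P0@[23:23],P5@[22:23]
pos 24 'b': at 16  → match P4@[21:24],P6@[22:24]
pos 25 'd': at 10 (via fail)
pos 26 'b': at 11
pos 27 'a': at 12  → match P0@[27:27]
pos 28 'a': at 13  → match P0@[28:28],P3@[25:28]
pos 29 'd': at 14 (via fail)
pos 30 'b': at 11 (via fail)
pos 31 'a': at 12  → match P0@[31:31]
pos 32 'a': at 13  → match P0@[32:32],P3@[29:32]

All matches (sorted): [[1,0],[3,0],[3,5],[4,4],[4,6],[5,0],[12,0],[16,1],[16,2],[17,0],[20,1],[21,0],[23,0],[23,5],[24,4],[24,6],[27,0],[28,0],[28,3],[31,0],[32,0],[32,3]]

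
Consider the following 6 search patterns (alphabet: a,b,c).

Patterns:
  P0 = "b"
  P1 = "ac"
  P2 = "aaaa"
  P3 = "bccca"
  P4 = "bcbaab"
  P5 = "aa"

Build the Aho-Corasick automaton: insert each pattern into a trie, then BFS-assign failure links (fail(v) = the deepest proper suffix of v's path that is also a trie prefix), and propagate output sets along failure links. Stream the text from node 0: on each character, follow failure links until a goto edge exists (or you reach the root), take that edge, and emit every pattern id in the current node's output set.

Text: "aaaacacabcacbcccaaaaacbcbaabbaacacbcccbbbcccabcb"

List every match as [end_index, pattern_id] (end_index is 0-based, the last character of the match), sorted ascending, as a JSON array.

Construct AC machine:
Trie nodes:
  0='ε' goto a→2 b→1
  1='b' goto c→7  ←P0
  2='a' goto a→4 c→3
  3='ac' goto ·  ←P1
  4='aa' goto a→5  ←P5
  5='aaa' goto a→6
  6='aaaa' goto ·  ←P2
  7='bc' goto b→11 c→8
  8='bcc' goto c→9
  9='bccc' goto a→10
  10='bccca' goto ·  ←P3
  11='bcb' goto a→12
  12='bcba' goto a→13
  13='bcbaa' goto b→14
  14='bcbaab' goto ·  ←P4

BFS fail/out derivation:
  fail(1) 'b': from fail(0)=0 chase 'b': 0 ⇒ 0;  out={0}∪out(0)={0}
  fail(2) 'a': from fail(0)=0 chase 'a': 0 ⇒ 0;  out=∅∪out(0)=∅
  fail(3) 'ac': from fail(2)=0 chase 'c': 0 ⇒ 0;  out={1}∪out(0)={1}
  fail(4) 'aa': from fail(2)=0 chase 'a': 0 ⇒ 2;  out={5}∪out(2)={5}
  fail(7) 'bc': from fail(1)=0 chase 'c': 0 ⇒ 0;  out=∅∪out(0)=∅
  fail(5) 'aaa': from fail(4)=2 chase 'a': 2 ⇒ 4;  out=∅∪out(4)={5}
  fail(8) 'bcc': from fail(7)=0 chase 'c': 0 ⇒ 0;  out=∅∪out(0)=∅
  fail(11) 'bcb': from fail(7)=0 chase 'b': 0 ⇒ 1;  out=∅∪out(1)={0}
  fail(6) 'aaaa': from fail(5)=4 chase 'a': 4 ⇒ 5;  out={2}∪out(5)={2,5}
  fail(9) 'bccc': from fail(8)=0 chase 'c': 0 ⇒ 0;  out=∅∪out(0)=∅
  fail(12) 'bcba': from fail(11)=1 chase 'a': 1→0 ⇒ 2;  out=∅∪out(2)=∅
  fail(10) 'bccca': from fail(9)=0 chase 'a': 0 ⇒ 2;  out={3}∪out(2)={3}
  fail(13) 'bcbaa': from fail(12)=2 chase 'a': 2 ⇒ 4;  out=∅∪out(4)={5}
  fail(14) 'bcbaab': from fail(13)=4 chase 'b': 4→2→0 ⇒ 1;  out={4}∪out(1)={0,4}

Text stream:
[0] read 'a'  n0⇒n2
[1] read 'a'  n2⇒n4  emit P5@[0:1]
[2] read 'a'  n4⇒n5  emit P5@[1:2]
[3] read 'a'  n5⇒n6  emit P2@[0:3],P5@[2:3]
[4] read 'c'  n6⇒n3 (via fail)  emit P1@[3:4]
[5] read 'a'  n3⇒n2 (via fail)
[6] read 'c'  n2⇒n3  emit P1@[5:6]
[7] read 'a'  n3⇒n2 (via fail)
[8] read 'b'  n2⇒n1 (via fail)  emit P0@[8:8]
[9] read 'c'  n1⇒n7
[10] read 'a'  n7⇒n2 (via fail)
[11] read 'c'  n2⇒n3  emit P1@[10:11]
[12] read 'b'  n3⇒n1 (via fail)  emit P0@[12:12]
[13] read 'c'  n1⇒n7
[14] read 'c'  n7⇒n8
[15] read 'c'  n8⇒n9
[16] read 'a'  n9⇒n10  emit P3@[12:16]
[17] read 'a'  n10⇒n4 (via fail)  emit P5@[16:17]
[18] read 'a'  n4⇒n5  emit P5@[17:18]
[19] read 'a'  n5⇒n6  emit P2@[16:19],P5@[18:19]
[20] read 'a'  n6⇒n6 (via fail)  emit P2@[17:20],P5@[19:20]
[21] read 'c'  n6⇒n3 (via fail)  emit P1@[20:21]
[22] read 'b'  n3⇒n1 (via fail)  emit P0@[22:22]
[23] read 'c'  n1⇒n7
[24] read 'b'  n7⇒n11  emit P0@[24:24]
[25] read 'a'  n11⇒n12
[26] read 'a'  n12⇒n13  emit P5@[25:26]
[27] read 'b'  n13⇒n14  emit P0@[27:27],P4@[22:27]
[28] read 'b'  n14⇒n1 (via fail)  emit P0@[28:28]
[29] read 'a'  n1⇒n2 (via fail)
[30] read 'a'  n2⇒n4  emit P5@[29:30]
[31] read 'c'  n4⇒n3 (via fail)  emit P1@[30:31]
[32] read 'a'  n3⇒n2 (via fail)
[33] read 'c'  n2⇒n3  emit P1@[32:33]
[34] read 'b'  n3⇒n1 (via fail)  emit P0@[34:34]
[35] read 'c'  n1⇒n7
[36] read 'c'  n7⇒n8
[37] read 'c'  n8⇒n9
[38] read 'b'  n9⇒n1 (via fail)  emit P0@[38:38]
[39] read 'b'  n1⇒n1 (via fail)  emit P0@[39:39]
[40] read 'b'  n1⇒n1 (via fail)  emit P0@[40:40]
[41] read 'c'  n1⇒n7
[42] read 'c'  n7⇒n8
[43] read 'c'  n8⇒n9
[44] read 'a'  n9⇒n10  emit P3@[40:44]
[45] read 'b'  n10⇒n1 (via fail)  emit P0@[45:45]
[46] read 'c'  n1⇒n7
[47] read 'b'  n7⇒n11  emit P0@[47:47]

Result: [[1,5],[2,5],[3,2],[3,5],[4,1],[6,1],[8,0],[11,1],[12,0],[16,3],[17,5],[18,5],[19,2],[19,5],[20,2],[20,5],[21,1],[22,0],[24,0],[26,5],[27,0],[27,4],[28,0],[30,5],[31,1],[33,1],[34,0],[38,0],[39,0],[40,0],[44,3],[45,0],[47,0]]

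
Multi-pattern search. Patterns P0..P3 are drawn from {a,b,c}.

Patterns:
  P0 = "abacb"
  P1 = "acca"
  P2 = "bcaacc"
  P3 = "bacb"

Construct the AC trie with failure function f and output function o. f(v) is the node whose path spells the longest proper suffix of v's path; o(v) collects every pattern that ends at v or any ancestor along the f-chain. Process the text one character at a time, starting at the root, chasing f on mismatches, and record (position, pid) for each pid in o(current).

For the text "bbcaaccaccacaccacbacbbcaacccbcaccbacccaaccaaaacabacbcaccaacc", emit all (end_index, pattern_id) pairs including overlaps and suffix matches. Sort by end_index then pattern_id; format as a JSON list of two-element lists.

Build:
Trie nodes:
  0='ε' goto a→1 b→9
  1='a' goto b→2 c→6
  2='ab' goto a→3
  3='aba' goto c→4
  4='abac' goto b→5
  5='abacb' goto ·  [P0 ends]
  6='ac' goto c→7
  7='acc' goto a→8
  8='acca' goto ·  [P1 ends]
  9='b' goto a→15 c→10
  10='bc' goto a→11
  11='bca' goto a→12
  12='bcaa' goto c→13
  13='bcaac' goto c→14
  14='bcaacc' goto ·  [P2 ends]
  15='ba' goto c→16
  16='bac' goto b→17
  17='bacb' goto ·  [P3 ends]

BFS fail/out derivation:
  n1('a'): parent n0 fail=0; on 'a' 0 → fail=0;  out ∅∪∅=∅
  n9('b'): parent n0 fail=0; on 'b' 0 → fail=0;  out ∅∪∅=∅
  n2('ab'): parent n1 fail=0; on 'b' 0 → fail=9;  out ∅∪∅=∅
  n6('ac'): parent n1 fail=0; on 'c' 0 → fail=0;  out ∅∪∅=∅
  n10('bc'): parent n9 fail=0; on 'c' 0 → fail=0;  out ∅∪∅=∅
  n15('ba'): parent n9 fail=0; on 'a' 0 → fail=1;  out ∅∪∅=∅
  n3('aba'): parent n2 fail=9; on 'a' 9 → fail=15;  out ∅∪∅=∅
  n7('acc'): parent n6 fail=0; on 'c' 0 → fail=0;  out ∅∪∅=∅
  n11('bca'): parent n10 fail=0; on 'a' 0 → fail=1;  out ∅∪∅=∅
  n16('bac'): parent n15 fail=1; on 'c' 1 → fail=6;  out ∅∪∅=∅
  n4('abac'): parent n3 fail=15; on 'c' 15 → fail=16;  out ∅∪∅=∅
  n8('acca'): parent n7 fail=0; on 'a' 0 → fail=1;  out {1}∪∅={1}
  n12('bcaa'): parent n11 fail=1; on 'a' 1→0 → fail=1;  out ∅∪∅=∅
  n17('bacb'): parent n16 fail=6; on 'b' 6→0 → fail=9;  out {3}∪∅={3}
  n5('abacb'): parent n4 fail=16; on 'b' 16 → fail=17;  out {0}∪{3}={0,3}
  n13('bcaac'): parent n12 fail=1; on 'c' 1 → fail=6;  out ∅∪∅=∅
  n14('bcaacc'): parent n13 fail=6; on 'c' 6 → fail=7;  out {2}∪∅={2}

Text stream:
[0] read 'b'  n0⇒n9
[1] read 'b'  n9⇒n9 (via fail)
[2] read 'c'  n9⇒n10
[3] read 'a'  n10⇒n11
[4] read 'a'  n11⇒n12
[5] read 'c'  n12⇒n13
[6] read 'c'  n13⇒n14  → match P2@[1:6]
[7] read 'a'  n14⇒n8 (via fail)  → match P1@[4:7]
[8] read 'c'  n8⇒n6 (via fail)
[9] read 'c'  n6⇒n7
[10] read 'a'  n7⇒n8  → match P1@[7:10]
[11] read 'c'  n8⇒n6 (via fail)
[12] read 'a'  n6⇒n1 (via fail)
[13] read 'c'  n1⇒n6
[14] read 'c'  n6⇒n7
[15] read 'a'  n7⇒n8  → match P1@[12:15]
[16] read 'c'  n8⇒n6 (via fail)
[17] read 'b'  n6⇒n9 (via fail)
[18] read 'a'  n9⇒n15
[19] read 'c'  n15⇒n16
[20] read 'b'  n16⇒n17  → match P3@[17:20]
[21] read 'b'  n17⇒n9 (via fail)
[22] read 'c'  n9⇒n10
[23] read 'a'  n10⇒n11
[24] read 'a'  n11⇒n12
[25] read 'c'  n12⇒n13
[26] read 'c'  n13⇒n14  → match P2@[21:26]
[27] read 'c'  n14⇒n0 (via fail)
[28] read 'b'  n0⇒n9
[29] read 'c'  n9⇒n10
[30] read 'a'  n10⇒n11
[31] read 'c'  n11⇒n6 (via fail)
[32] read 'c'  n6⇒n7
[33] read 'b'  n7⇒n9 (via fail)
[34] read 'a'  n9⇒n15
[35] read 'c'  n15⇒n16
[36] read 'c'  n16⇒n7 (via fail)
[37] read 'c'  n7⇒n0 (via fail)
[38] read 'a'  n0⇒n1
[39] read 'a'  n1⇒n1 (via fail)
[40] read 'c'  n1⇒n6
[41] read 'c'  n6⇒n7
[42] read 'a'  n7⇒n8  → match P1@[39:42]
[43] read 'a'  n8⇒n1 (via fail)
[44] read 'a'  n1⇒n1 (via fail)
[45] read 'a'  n1⇒n1 (via fail)
[46] read 'c'  n1⇒n6
[47] read 'a'  n6⇒n1 (via fail)
[48] read 'b'  n1⇒n2
[49] read 'a'  n2⇒n3
[50] read 'c'  n3⇒n4
[51] read 'b'  n4⇒n5  → match P0@[47:51],P3@[48:51]
[52] read 'c'  n5⇒n10 (via fail)
[53] read 'a'  n10⇒n11
[54] read 'c'  n11⇒n6 (via fail)
[55] read 'c'  n6⇒n7
[56] read 'a'  n7⇒n8  → match P1@[53:56]
[57] read 'a'  n8⇒n1 (via fail)
[58] read 'c'  n1⇒n6
[59] read 'c'  n6⇒n7

Matches: [[6,2],[7,1],[10,1],[15,1],[20,3],[26,2],[42,1],[51,0],[51,3],[56,1]]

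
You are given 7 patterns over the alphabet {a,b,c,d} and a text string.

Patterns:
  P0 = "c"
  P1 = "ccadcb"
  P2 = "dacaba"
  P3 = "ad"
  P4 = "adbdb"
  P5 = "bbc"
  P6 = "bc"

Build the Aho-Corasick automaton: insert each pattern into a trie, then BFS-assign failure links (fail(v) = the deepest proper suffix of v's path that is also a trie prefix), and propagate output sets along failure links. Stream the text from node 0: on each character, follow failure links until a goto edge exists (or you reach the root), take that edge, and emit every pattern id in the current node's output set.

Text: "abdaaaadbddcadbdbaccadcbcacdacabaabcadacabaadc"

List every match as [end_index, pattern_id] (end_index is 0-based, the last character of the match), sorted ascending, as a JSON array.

Build automaton:
Trie (insert patterns):
  n0 'ε': a→13 b→18 c→1 d→7
  n1 'c': c→2  [P0 ends]
  n2 'cc': a→3
  n3 'cca': d→4
  n4 'ccad': c→5
  n5 'ccadc': b→6
  n6 'ccadcb': ·  [P1 ends]
  n7 'd': a→8
  n8 'da': c→9
  n9 'dac': a→10
  n10 'daca': b→11
  n11 'dacab': a→12
  n12 'dacaba': ·  [P2 ends]
  n13 'a': d→14
  n14 'ad': b→15  [P3 ends]
  n15 'adb': d→16
  n16 'adbd': b→17
  n17 'adbdb': ·  [P4 ends]
  n18 'b': b→19 c→21
  n19 'bb': c→20
  n20 'bbc': ·  [P5 ends]
  n21 'bc': ·  [P6 ends]

BFS fail/out derivation:
  fail(1) 'c': from fail(0)=0 chase 'c': 0 ⇒ 0;  out={0}∪out(0)={0}
  fail(7) 'd': from fail(0)=0 chase 'd': 0 ⇒ 0;  out=∅∪out(0)=∅
  fail(13) 'a': from fail(0)=0 chase 'a': 0 ⇒ 0;  out=∅∪out(0)=∅
  fail(18) 'b': from fail(0)=0 chase 'b': 0 ⇒ 0;  out=∅∪out(0)=∅
  fail(2) 'cc': from fail(1)=0 chase 'c': 0 ⇒ 1;  out=∅∪out(1)={0}
  fail(8) 'da': from fail(7)=0 chase 'a': 0 ⇒ 13;  out=∅∪out(13)=∅
  fail(14) 'ad': from fail(13)=0 chase 'd': 0 ⇒ 7;  out={3}∪out(7)={3}
  fail(19) 'bb': from fail(18)=0 chase 'b': 0 ⇒ 18;  out=∅∪out(18)=∅
  fail(21) 'bc': from fail(18)=0 chase 'c': 0 ⇒ 1;  out={6}∪out(1)={0,6}
  fail(3) 'cca': from fail(2)=1 chase 'a': 1→0 ⇒ 13;  out=∅∪out(13)=∅
  fail(9) 'dac': from fail(8)=13 chase 'c': 13→0 ⇒ 1;  out=∅∪out(1)={0}
  fail(15) 'adb': from fail(14)=7 chase 'b': 7→0 ⇒ 18;  out=∅∪out(18)=∅
  fail(20) 'bbc': from fail(19)=18 chase 'c': 18 ⇒ 21;  out={5}∪out(21)={0,5,6}
  fail(4) 'ccad': from fail(3)=13 chase 'd': 13 ⇒ 14;  out=∅∪out(14)={3}
  fail(10) 'daca': from fail(9)=1 chase 'a': 1→0 ⇒ 13;  out=∅∪out(13)=∅
  fail(16) 'adbd': from fail(15)=18 chase 'd': 18→0 ⇒ 7;  out=∅∪out(7)=∅
  fail(5) 'ccadc': from fail(4)=14 chase 'c': 14→7→0 ⇒ 1;  out=∅∪out(1)={0}
  fail(11) 'dacab': from fail(10)=13 chase 'b': 13→0 ⇒ 18;  out=∅∪out(18)=∅
  fail(17) 'adbdb': from fail(16)=7 chase 'b': 7→0 ⇒ 18;  out={4}∪out(18)={4}
  fail(6) 'ccadcb': from fail(5)=1 chase 'b': 1→0 ⇒ 18;  out={1}∪out(18)={1}
  fail(12) 'dacaba': from fail(11)=18 chase 'a': 18→0 ⇒ 13;  out={2}∪out(13)={2}

Run:
[0] read 'a'  n0⇒n13
[1] read 'b'  n13⇒n18 (via fail)
[2] read 'd'  n18⇒n7 (via fail)
[3] read 'a'  n7⇒n8
[4] read 'a'  n8⇒n13 (via fail)
[5] read 'a'  n13⇒n13 (via fail)
[6] read 'a'  n13⇒n13 (via fail)
[7] read 'd'  n13⇒n14  emit P3@[6:7]
[8] read 'b'  n14⇒n15
[9] read 'd'  n15⇒n16
[10] read 'd'  n16⇒n7 (via fail)
[11] read 'c'  n7⇒n1 (via fail)  emit P0@[11:11]
[12] read 'a'  n1⇒n13 (via fail)
[13] read 'd'  n13⇒n14  emit P3@[12:13]
[14] read 'b'  n14⇒n15
[15] read 'd'  n15⇒n16
[16] read 'b'  n16⇒n17  emit P4@[12:16]
[17] read 'a'  n17⇒n13 (via fail)
[18] read 'c'  n13⇒n1 (via fail)  emit P0@[18:18]
[19] read 'c'  n1⇒n2  emit P0@[19:19]
[20] read 'a'  n2⇒n3
[21] read 'd'  n3⇒n4  emit P3@[20:21]
[22] read 'c'  n4⇒n5  emit P0@[22:22]
[23] read 'b'  n5⇒n6  emit P1@[18:23]
[24] read 'c'  n6⇒n21 (via fail)  emit P0@[24:24],P6@[23:24]
[25] read 'a'  n21⇒n13 (via fail)
[26] read 'c'  n13⇒n1 (via fail)  emit P0@[26:26]
[27] read 'd'  n1⇒n7 (via fail)
[28] read 'a'  n7⇒n8
[29] read 'c'  n8⇒n9  emit P0@[29:29]
[30] read 'a'  n9⇒n10
[31] read 'b'  n10⇒n11
[32] read 'a'  n11⇒n12  emit P2@[27:32]
[33] read 'a'  n12⇒n13 (via fail)
[34] read 'b'  n13⇒n18 (via fail)
[35] read 'c'  n18⇒n21  emit P0@[35:35],P6@[34:35]
[36] read 'a'  n21⇒n13 (via fail)
[37] read 'd'  n13⇒n14  emit P3@[36:37]
[38] read 'a'  n14⇒n8 (via fail)
[39] read 'c'  n8⇒n9  emit P0@[39:39]
[40] read 'a'  n9⇒n10
[41] read 'b'  n10⇒n11
[42] read 'a'  n11⇒n12  emit P2@[37:42]
[43] read 'a'  n12⇒n13 (via fail)
[44] read 'd'  n13⇒n14  emit P3@[43:44]
[45] read 'c'  n14⇒n1 (via fail)  emit P0@[45:45]

All matches (sorted): [[7,3],[11,0],[13,3],[16,4],[18,0],[19,0],[21,3],[22,0],[23,1],[24,0],[24,6],[26,0],[29,0],[32,2],[35,0],[35,6],[37,3],[39,0],[42,2],[44,3],[45,0]]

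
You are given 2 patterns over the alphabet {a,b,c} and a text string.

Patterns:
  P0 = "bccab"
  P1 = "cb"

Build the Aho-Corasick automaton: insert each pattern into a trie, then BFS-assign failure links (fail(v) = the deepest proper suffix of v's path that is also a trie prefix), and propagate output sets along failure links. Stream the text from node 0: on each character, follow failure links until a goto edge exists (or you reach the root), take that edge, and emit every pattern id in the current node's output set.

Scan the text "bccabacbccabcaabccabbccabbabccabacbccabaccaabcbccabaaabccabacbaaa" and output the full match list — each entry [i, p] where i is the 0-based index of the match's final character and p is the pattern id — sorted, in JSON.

Construct AC machine:
Trie nodes:
  n0 'ε': b→1 c→6
  n1 'b': c→2
  n2 'bc': c→3
  n3 'bcc': a→4
  n4 'bcca': b→5
  n5 'bccab': ·  ←P0
  n6 'c': b→7
  n7 'cb': ·  ←P1

BFS fail/out derivation:
  fail(1) 'b': from fail(0)=0 chase 'b': 0 ⇒ 0;  out=∅∪out(0)=∅
  fail(6) 'c': from fail(0)=0 chase 'c': 0 ⇒ 0;  out=∅∪out(0)=∅
  fail(2) 'bc': from fail(1)=0 chase 'c': 0 ⇒ 6;  out=∅∪out(6)=∅
  fail(7) 'cb': from fail(6)=0 chase 'b': 0 ⇒ 1;  out={1}∪out(1)={1}
  fail(3) 'bcc': from fail(2)=6 chase 'c': 6→0 ⇒ 6;  out=∅∪out(6)=∅
  fail(4) 'bcca': from fail(3)=6 chase 'a': 6→0 ⇒ 0;  out=∅∪out(0)=∅
  fail(5) 'bccab': from fail(4)=0 chase 'b': 0 ⇒ 1;  out={0}∪out(1)={0}

Scan:
pos 0 'b': at 1
pos 1 'c': at 2
pos 2 'c': at 3
pos 3 'a': at 4
pos 4 'b': at 5  → match P0@[0:4]
pos 5 'a': at 0 (via fail)
pos 6 'c': at 6
pos 7 'b': at 7  → match P1@[6:7]
pos 8 'c': at 2 (via fail)
pos 9 'c': at 3
pos 10 'a': at 4
pos 11 'b': at 5  → match P0@[7:11]
pos 12 'c': at 2 (via fail)
pos 13 'a': at 0 (via fail)
pos 14 'a': at 0
pos 15 'b': at 1
pos 16 'c': at 2
pos 17 'c': at 3
pos 18 'a': at 4
pos 19 'b': at 5  → match P0@[15:19]
pos 20 'b': at 1 (via fail)
pos 21 'c': at 2
pos 22 'c': at 3
pos 23 'a': at 4
pos 24 'b': at 5  → match P0@[20:24]
pos 25 'b': at 1 (via fail)
pos 26 'a': at 0 (via fail)
pos 27 'b': at 1
pos 28 'c': at 2
pos 29 'c': at 3
pos 30 'a': at 4
pos 31 'b': at 5  → match P0@[27:31]
pos 32 'a': at 0 (via fail)
pos 33 'c': at 6
pos 34 'b': at 7  → match P1@[33:34]
pos 35 'c': at 2 (via fail)
pos 36 'c': at 3
pos 37 'a': at 4
pos 38 'b': at 5  → match P0@[34:38]
pos 39 'a': at 0 (via fail)
pos 40 'c': at 6
pos 41 'c': at 6 (via fail)
pos 42 'a': at 0 (via fail)
pos 43 'a': at 0
pos 44 'b': at 1
pos 45 'c': at 2
pos 46 'b': at 7 (via fail)  → match P1@[45:46]
pos 47 'c': at 2 (via fail)
pos 48 'c': at 3
pos 49 'a': at 4
pos 50 'b': at 5  → match P0@[46:50]
pos 51 'a': at 0 (via fail)
pos 52 'a': at 0
pos 53 'a': at 0
pos 54 'b': at 1
pos 55 'c': at 2
pos 56 'c': at 3
pos 57 'a': at 4
pos 58 'b': at 5  → match P0@[54:58]
pos 59 'a': at 0 (via fail)
pos 60 'c': at 6
pos 61 'b': at 7  → match P1@[60:61]
pos 62 'a': at 0 (via fail)
pos 63 'a': at 0
pos 64 'a': at 0

Result: [[4,0],[7,1],[11,0],[19,0],[24,0],[31,0],[34,1],[38,0],[46,1],[50,0],[58,0],[61,1]]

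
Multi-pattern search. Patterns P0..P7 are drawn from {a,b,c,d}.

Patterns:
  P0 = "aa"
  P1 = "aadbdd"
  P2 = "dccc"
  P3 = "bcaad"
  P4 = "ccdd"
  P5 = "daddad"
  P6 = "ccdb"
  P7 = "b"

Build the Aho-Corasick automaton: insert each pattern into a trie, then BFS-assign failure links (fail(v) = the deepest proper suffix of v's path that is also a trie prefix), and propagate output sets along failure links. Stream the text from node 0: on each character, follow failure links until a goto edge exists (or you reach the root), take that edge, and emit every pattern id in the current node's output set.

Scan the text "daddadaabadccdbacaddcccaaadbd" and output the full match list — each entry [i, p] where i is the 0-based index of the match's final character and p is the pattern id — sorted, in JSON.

Build automaton:
Trie nodes:
  0='ε' goto a→1 b→11 c→16 d→7
  1='a' goto a→2
  2='aa' goto d→3  ←P0
  3='aad' goto b→4
  4='aadb' goto d→5
  5='aadbd' goto d→6
  6='aadbdd' goto ·  ←P1
  7='d' goto a→20 c→8
  8='dc' goto c→9
  9='dcc' goto c→10
  10='dccc' goto ·  ←P2
  11='b' goto c→12  ←P7
  12='bc' goto a→13
  13='bca' goto a→14
  14='bcaa' goto d→15
  15='bcaad' goto ·  ←P3
  16='c' goto c→17
  17='cc' goto d→18
  18='ccd' goto b→25 d→19
  19='ccdd' goto ·  ←P4
  20='da' goto d→21
  21='dad' goto d→22
  22='dadd' goto a→23
  23='dadda' goto d→24
  24='daddad' goto ·  ←P5
  25='ccdb' goto ·  ←P6

BFS fail/out derivation:
  fail(1) 'a': from fail(0)=0 chase 'a': 0 ⇒ 0;  out=∅∪out(0)=∅
  fail(7) 'd': from fail(0)=0 chase 'd': 0 ⇒ 0;  out=∅∪out(0)=∅
  fail(11) 'b': from fail(0)=0 chase 'b': 0 ⇒ 0;  out={7}∪out(0)={7}
  fail(16) 'c': from fail(0)=0 chase 'c': 0 ⇒ 0;  out=∅∪out(0)=∅
  fail(2) 'aa': from fail(1)=0 chase 'a': 0 ⇒ 1;  out={0}∪out(1)={0}
  fail(8) 'dc': from fail(7)=0 chase 'c': 0 ⇒ 16;  out=∅∪out(16)=∅
  fail(12) 'bc': from fail(11)=0 chase 'c': 0 ⇒ 16;  out=∅∪out(16)=∅
  fail(17) 'cc': from fail(16)=0 chase 'c': 0 ⇒ 16;  out=∅∪out(16)=∅
  fail(20) 'da': from fail(7)=0 chase 'a': 0 ⇒ 1;  out=∅∪out(1)=∅
  fail(3) 'aad': from fail(2)=1 chase 'd': 1→0 ⇒ 7;  out=∅∪out(7)=∅
  fail(9) 'dcc': from fail(8)=16 chase 'c': 16 ⇒ 17;  out=∅∪out(17)=∅
  fail(13) 'bca': from fail(12)=16 chase 'a': 16→0 ⇒ 1;  out=∅∪out(1)=∅
  fail(18) 'ccd': from fail(17)=16 chase 'd': 16→0 ⇒ 7;  out=∅∪out(7)=∅
  fail(21) 'dad': from fail(20)=1 chase 'd': 1→0 ⇒ 7;  out=∅∪out(7)=∅
  fail(4) 'aadb': from fail(3)=7 chase 'b': 7→0 ⇒ 11;  out=∅∪out(11)={7}
  fail(10) 'dccc': from fail(9)=17 chase 'c': 17→16 ⇒ 17;  out={2}∪out(17)={2}
  fail(14) 'bcaa': from fail(13)=1 chase 'a': 1 ⇒ 2;  out=∅∪out(2)={0}
  fail(19) 'ccdd': from fail(18)=7 chase 'd': 7→0 ⇒ 7;  out={4}∪out(7)={4}
  fail(22) 'dadd': from fail(21)=7 chase 'd': 7→0 ⇒ 7;  out=∅∪out(7)=∅
  fail(25) 'ccdb': from fail(18)=7 chase 'b': 7→0 ⇒ 11;  out={6}∪out(11)={6,7}
  fail(5) 'aadbd': from fail(4)=11 chase 'd': 11→0 ⇒ 7;  out=∅∪out(7)=∅
  fail(15) 'bcaad': from fail(14)=2 chase 'd': 2 ⇒ 3;  out={3}∪out(3)={3}
  fail(23) 'dadda': from fail(22)=7 chase 'a': 7 ⇒ 20;  out=∅∪out(20)=∅
  fail(6) 'aadbdd': from fail(5)=7 chase 'd': 7→0 ⇒ 7;  out={1}∪out(7)={1}
  fail(24) 'daddad': from fail(23)=20 chase 'd': 20 ⇒ 21;  out={5}∪out(21)={5}

Run:
pos 0 'd': at 7
pos 1 'a': at 20
pos 2 'd': at 21
pos 3 'd': at 22
pos 4 'a': at 23
pos 5 'd': at 24  emit P5@[0:5]
pos 6 'a': at 20 (via fail)
pos 7 'a': at 2 (via fail)  emit P0@[6:7]
pos 8 'b': at 11 (via fail)  emit P7@[8:8]
pos 9 'a': at 1 (via fail)
pos 10 'd': at 7 (via fail)
pos 11 'c': at 8
pos 12 'c': at 9
pos 13 'd': at 18 (via fail)
pos 14 'b': at 25  emit P6@[11:14],P7@[14:14]
pos 15 'a': at 1 (via fail)
pos 16 'c': at 16 (via fail)
pos 17 'a': at 1 (via fail)
pos 18 'd': at 7 (via fail)
pos 19 'd': at 7 (via fail)
pos 20 'c': at 8
pos 21 'c': at 9
pos 22 'c': at 10  emit P2@[19:22]
pos 23 'a': at 1 (via fail)
pos 24 'a': at 2  emit P0@[23:24]
pos 25 'a': at 2 (via fail)  emit P0@[24:25]
pos 26 'd': at 3
pos 27 'b': at 4  emit P7@[27:27]
pos 28 'd': at 5

All matches (sorted): [[5,5],[7,0],[8,7],[14,6],[14,7],[22,2],[24,0],[25,0],[27,7]]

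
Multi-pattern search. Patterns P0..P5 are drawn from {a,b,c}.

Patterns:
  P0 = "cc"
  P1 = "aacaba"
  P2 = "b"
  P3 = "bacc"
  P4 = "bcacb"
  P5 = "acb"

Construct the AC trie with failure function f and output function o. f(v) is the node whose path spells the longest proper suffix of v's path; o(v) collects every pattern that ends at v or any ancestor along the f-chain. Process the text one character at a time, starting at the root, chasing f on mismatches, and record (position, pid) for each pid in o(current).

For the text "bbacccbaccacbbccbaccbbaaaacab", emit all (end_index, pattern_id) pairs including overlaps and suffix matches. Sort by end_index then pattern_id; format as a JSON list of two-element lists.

Construct AC machine:
Trie (insert patterns):
  0='ε' goto a→3 b→9 c→1
  1='c' goto c→2
  2='cc' goto ·  ←P0
  3='a' goto a→4 c→17
  4='aa' goto c→5
  5='aac' goto a→6
  6='aaca' goto b→7
  7='aacab' goto a→8
  8='aacaba' goto ·  ←P1
  9='b' goto a→10 c→13  ←P2
  10='ba' goto c→11
  11='bac' goto c→12
  12='bacc' goto ·  ←P3
  13='bc' goto a→14
  14='bca' goto c→15
  15='bcac' goto b→16
  16='bcacb' goto ·  ←P4
  17='ac' goto b→18
  18='acb' goto ·  ←P5

BFS fail/out derivation:
  fail(1) 'c': from fail(0)=0 chase 'c': 0 ⇒ 0;  out=∅∪out(0)=∅
  fail(3) 'a': from fail(0)=0 chase 'a': 0 ⇒ 0;  out=∅∪out(0)=∅
  fail(9) 'b': from fail(0)=0 chase 'b': 0 ⇒ 0;  out={2}∪out(0)={2}
  fail(2) 'cc': from fail(1)=0 chase 'c': 0 ⇒ 1;  out={0}∪out(1)={0}
  fail(4) 'aa': from fail(3)=0 chase 'a': 0 ⇒ 3;  out=∅∪out(3)=∅
  fail(10) 'ba': from fail(9)=0 chase 'a': 0 ⇒ 3;  out=∅∪out(3)=∅
  fail(13) 'bc': from fail(9)=0 chase 'c': 0 ⇒ 1;  out=∅∪out(1)=∅
  fail(17) 'ac': from fail(3)=0 chase 'c': 0 ⇒ 1;  out=∅∪out(1)=∅
  fail(5) 'aac': from fail(4)=3 chase 'c': 3 ⇒ 17;  out=∅∪out(17)=∅
  fail(11) 'bac': from fail(10)=3 chase 'c': 3 ⇒ 17;  out=∅∪out(17)=∅
  fail(14) 'bca': from fail(13)=1 chase 'a': 1→0 ⇒ 3;  out=∅∪out(3)=∅
  fail(18) 'acb': from fail(17)=1 chase 'b': 1→0 ⇒ 9;  out={5}∪out(9)={2,5}
  fail(6) 'aaca': from fail(5)=17 chase 'a': 17→1→0 ⇒ 3;  out=∅∪out(3)=∅
  fail(12) 'bacc': from fail(11)=17 chase 'c': 17→1 ⇒ 2;  out={3}∪out(2)={0,3}
  fail(15) 'bcac': from fail(14)=3 chase 'c': 3 ⇒ 17;  out=∅∪out(17)=∅
  fail(7) 'aacab': from fail(6)=3 chase 'b': 3→0 ⇒ 9;  out=∅∪out(9)={2}
  fail(16) 'bcacb': from fail(15)=17 chase 'b': 17 ⇒ 18;  out={4}∪out(18)={2,4,5}
  fail(8) 'aacaba': from fail(7)=9 chase 'a': 9 ⇒ 10;  out={1}∪out(10)={1}

Text stream:
pos 0 'b': at 9  ** P2@[0:0]
pos 1 'b': at 9 (via fail)  ** P2@[1:1]
pos 2 'a': at 10
pos 3 'c': at 11
pos 4 'c': at 12  ** P0@[3:4],P3@[1:4]
pos 5 'c': at 2 (via fail)  ** P0@[4:5]
pos 6 'b': at 9 (via fail)  ** P2@[6:6]
pos 7 'a': at 10
pos 8 'c': at 11
pos 9 'c': at 12  ** P0@[8:9],P3@[6:9]
pos 10 'a': at 3 (via fail)
pos 11 'c': at 17
pos 12 'b': at 18  ** P2@[12:12],P5@[10:12]
pos 13 'b': at 9 (via fail)  ** P2@[13:13]
pos 14 'c': at 13
pos 15 'c': at 2 (via fail)  ** P0@[14:15]
pos 16 'b': at 9 (via fail)  ** P2@[16:16]
pos 17 'a': at 10
pos 18 'c': at 11
pos 19 'c': at 12  ** P0@[18:19],P3@[16:19]
pos 20 'b': at 9 (via fail)  ** P2@[20:20]
pos 21 'b': at 9 (via fail)  ** P2@[21:21]
pos 22 'a': at 10
pos 23 'a': at 4 (via fail)
pos 24 'a': at 4 (via fail)
pos 25 'a': at 4 (via fail)
pos 26 'c': at 5
pos 27 'a': at 6
pos 28 'b': at 7  ** P2@[28:28]

All matches (sorted): [[0,2],[1,2],[4,0],[4,3],[5,0],[6,2],[9,0],[9,3],[12,2],[12,5],[13,2],[15,0],[16,2],[19,0],[19,3],[20,2],[21,2],[28,2]]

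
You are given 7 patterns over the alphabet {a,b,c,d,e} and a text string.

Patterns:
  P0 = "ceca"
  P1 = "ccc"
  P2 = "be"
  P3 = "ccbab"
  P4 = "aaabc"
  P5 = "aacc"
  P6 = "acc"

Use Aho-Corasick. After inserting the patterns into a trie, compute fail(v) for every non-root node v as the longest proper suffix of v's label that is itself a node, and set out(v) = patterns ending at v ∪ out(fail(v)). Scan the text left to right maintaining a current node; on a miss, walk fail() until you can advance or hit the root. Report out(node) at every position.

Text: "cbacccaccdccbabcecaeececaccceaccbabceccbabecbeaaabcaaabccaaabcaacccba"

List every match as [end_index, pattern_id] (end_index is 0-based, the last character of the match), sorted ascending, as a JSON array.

Build:
Trie (insert patterns):
  0='ε' goto a→12 b→7 c→1
  1='c' goto c→5 e→2
  2='ce' goto c→3
  3='cec' goto a→4
  4='ceca' goto ·  ←P0
  5='cc' goto b→9 c→6
  6='ccc' goto ·  ←P1
  7='b' goto e→8
  8='be' goto ·  ←P2
  9='ccb' goto a→10
  10='ccba' goto b→11
  11='ccbab' goto ·  ←P3
  12='a' goto a→13 c→19
  13='aa' goto a→14 c→17
  14='aaa' goto b→15
  15='aaab' goto c→16
  16='aaabc' goto ·  ←P4
  17='aac' goto c→18
  18='aacc' goto ·  ←P5
  19='ac' goto c→20
  20='acc' goto ·  ←P6

BFS fail/out derivation:
  n1('c'): parent n0 fail=0; on 'c' 0 → fail=0;  out ∅∪∅=∅
  n7('b'): parent n0 fail=0; on 'b' 0 → fail=0;  out ∅∪∅=∅
  n12('a'): parent n0 fail=0; on 'a' 0 → fail=0;  out ∅∪∅=∅
  n2('ce'): parent n1 fail=0; on 'e' 0 → fail=0;  out ∅∪∅=∅
  n5('cc'): parent n1 fail=0; on 'c' 0 → fail=1;  out ∅∪∅=∅
  n8('be'): parent n7 fail=0; on 'e' 0 → fail=0;  out {2}∪∅={2}
  n13('aa'): parent n12 fail=0; on 'a' 0 → fail=12;  out ∅∪∅=∅
  n19('ac'): parent n12 fail=0; on 'c' 0 → fail=1;  out ∅∪∅=∅
  n3('cec'): parent n2 fail=0; on 'c' 0 → fail=1;  out ∅∪∅=∅
  n6('ccc'): parent n5 fail=1; on 'c' 1 → fail=5;  out {1}∪∅={1}
  n9('ccb'): parent n5 fail=1; on 'b' 1→0 → fail=7;  out ∅∪∅=∅
  n14('aaa'): parent n13 fail=12; on 'a' 12 → fail=13;  out ∅∪∅=∅
  n17('aac'): parent n13 fail=12; on 'c' 12 → fail=19;  out ∅∪∅=∅
  n20('acc'): parent n19 fail=1; on 'c' 1 → fail=5;  out {6}∪∅={6}
  n4('ceca'): parent n3 fail=1; on 'a' 1→0 → fail=12;  out {0}∪∅={0}
  n10('ccba'): parent n9 fail=7; on 'a' 7→0 → fail=12;  out ∅∪∅=∅
  n15('aaab'): parent n14 fail=13; on 'b' 13→12→0 → fail=7;  out ∅∪∅=∅
  n18('aacc'): parent n17 fail=19; on 'c' 19 → fail=20;  out {5}∪{6}={5,6}
  n11('ccbab'): parent n10 fail=12; on 'b' 12→0 → fail=7;  out {3}∪∅={3}
  n16('aaabc'): parent n15 fail=7; on 'c' 7→0 → fail=1;  out {4}∪∅={4}

Run:
pos 0 'c': at 1
pos 1 'b': at 7 (via fail)
pos 2 'a': at 12 (via fail)
pos 3 'c': at 19
pos 4 'c': at 20  ** P6@[2:4]
pos 5 'c': at 6 (via fail)  ** P1@[3:5]
pos 6 'a': at 12 (via fail)
pos 7 'c': at 19
pos 8 'c': at 20  ** P6@[6:8]
pos 9 'd': at 0 (via fail)
pos 10 'c': at 1
pos 11 'c': at 5
pos 12 'b': at 9
pos 13 'a': at 10
pos 14 'b': at 11  ** P3@[10:14]
pos 15 'c': at 1 (via fail)
pos 16 'e': at 2
pos 17 'c': at 3
pos 18 'a': at 4  ** P0@[15:18]
pos 19 'e': at 0 (via fail)
pos 20 'e': at 0
pos 21 'c': at 1
pos 22 'e': at 2
pos 23 'c': at 3
pos 24 'a': at 4  ** P0@[21:24]
pos 25 'c': at 19 (via fail)
pos 26 'c': at 20  ** P6@[24:26]
pos 27 'c': at 6 (via fail)  ** P1@[25:27]
pos 28 'e': at 2 (via fail)
pos 29 'a': at 12 (via fail)
pos 30 'c': at 19
pos 31 'c': at 20  ** P6@[29:31]
pos 32 'b': at 9 (via fail)
pos 33 'a': at 10
pos 34 'b': at 11  ** P3@[30:34]
pos 35 'c': at 1 (via fail)
pos 36 'e': at 2
pos 37 'c': at 3
pos 38 'c': at 5 (via fail)
pos 39 'b': at 9
pos 40 'a': at 10
pos 41 'b': at 11  ** P3@[37:41]
pos 42 'e': at 8 (via fail)  ** P2@[41:42]
pos 43 'c': at 1 (via fail)
pos 44 'b': at 7 (via fail)
pos 45 'e': at 8  ** P2@[44:45]
pos 46 'a': at 12 (via fail)
pos 47 'a': at 13
pos 48 'a': at 14
pos 49 'b': at 15
pos 50 'c': at 16  ** P4@[46:50]
pos 51 'a': at 12 (via fail)
pos 52 'a': at 13
pos 53 'a': at 14
pos 54 'b': at 15
pos 55 'c': at 16  ** P4@[51:55]
pos 56 'c': at 5 (via fail)
pos 57 'a': at 12 (via fail)
pos 58 'a': at 13
pos 59 'a': at 14
pos 60 'b': at 15
pos 61 'c': at 16  ** P4@[57:61]
pos 62 'a': at 12 (via fail)
pos 63 'a': at 13
pos 64 'c': at 17
pos 65 'c': at 18  ** P5@[62:65],P6@[63:65]
pos 66 'c': at 6 (via fail)  ** P1@[64:66]
pos 67 'b': at 9 (via fail)
pos 68 'a': at 10

All matches (sorted): [[4,6],[5,1],[8,6],[14,3],[18,0],[24,0],[26,6],[27,1],[31,6],[34,3],[41,3],[42,2],[45,2],[50,4],[55,4],[61,4],[65,5],[65,6],[66,1]]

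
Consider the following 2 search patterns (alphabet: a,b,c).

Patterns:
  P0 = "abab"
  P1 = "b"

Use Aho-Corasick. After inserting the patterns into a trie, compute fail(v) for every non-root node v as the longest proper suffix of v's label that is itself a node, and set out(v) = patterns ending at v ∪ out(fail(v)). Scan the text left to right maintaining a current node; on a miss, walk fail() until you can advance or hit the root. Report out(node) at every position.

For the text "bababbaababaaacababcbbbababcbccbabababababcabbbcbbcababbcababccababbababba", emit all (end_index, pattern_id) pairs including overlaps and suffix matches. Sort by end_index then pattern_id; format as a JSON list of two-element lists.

Build:
Trie nodes:
  n0 'ε': a→1 b→5
  n1 'a': b→2
  n2 'ab': a→3
  n3 'aba': b→4
  n4 'abab': ·  [P0 ends]
  n5 'b': ·  [P1 ends]

BFS fail/out derivation:
  n1('a'): parent n0 fail=0; on 'a' 0 → fail=0;  out ∅∪∅=∅
  n5('b'): parent n0 fail=0; on 'b' 0 → fail=0;  out {1}∪∅={1}
  n2('ab'): parent n1 fail=0; on 'b' 0 → fail=5;  out ∅∪{1}={1}
  n3('aba'): parent n2 fail=5; on 'a' 5→0 → fail=1;  out ∅∪∅=∅
  n4('abab'): parent n3 fail=1; on 'b' 1 → fail=2;  out {0}∪{1}={0,1}

Scan:
[0] read 'b'  n0⇒n5  ** P1@[0:0]
[1] read 'a'  n5⇒n1 (via fail)
[2] read 'b'  n1⇒n2  ** P1@[2:2]
[3] read 'a'  n2⇒n3
[4] read 'b'  n3⇒n4  ** P0@[1:4],P1@[4:4]
[5] read 'b'  n4⇒n5 (via fail)  ** P1@[5:5]
[6] read 'a'  n5⇒n1 (via fail)
[7] read 'a'  n1⇒n1 (via fail)
[8] read 'b'  n1⇒n2  ** P1@[8:8]
[9] read 'a'  n2⇒n3
[10] read 'b'  n3⇒n4  ** P0@[7:10],P1@[10:10]
[11] read 'a'  n4⇒n3 (via fail)
[12] read 'a'  n3⇒n1 (via fail)
[13] read 'a'  n1⇒n1 (via fail)
[14] read 'c'  n1⇒n0 (via fail)
[15] read 'a'  n0⇒n1
[16] read 'b'  n1⇒n2  ** P1@[16:16]
[17] read 'a'  n2⇒n3
[18] read 'b'  n3⇒n4  ** P0@[15:18],P1@[18:18]
[19] read 'c'  n4⇒n0 (via fail)
[20] read 'b'  n0⇒n5  ** P1@[20:20]
[21] read 'b'  n5⇒n5 (via fail)  ** P1@[21:21]
[22] read 'b'  n5⇒n5 (via fail)  ** P1@[22:22]
[23] read 'a'  n5⇒n1 (via fail)
[24] read 'b'  n1⇒n2  ** P1@[24:24]
[25] read 'a'  n2⇒n3
[26] read 'b'  n3⇒n4  ** P0@[23:26],P1@[26:26]
[27] read 'c'  n4⇒n0 (via fail)
[28] read 'b'  n0⇒n5  ** P1@[28:28]
[29] read 'c'  n5⇒n0 (via fail)
[30] read 'c'  n0⇒n0
[31] read 'b'  n0⇒n5  ** P1@[31:31]
[32] read 'a'  n5⇒n1 (via fail)
[33] read 'b'  n1⇒n2  ** P1@[33:33]
[34] read 'a'  n2⇒n3
[35] read 'b'  n3⇒n4  ** P0@[32:35],P1@[35:35]
[36] read 'a'  n4⇒n3 (via fail)
[37] read 'b'  n3⇒n4  ** P0@[34:37],P1@[37:37]
[38] read 'a'  n4⇒n3 (via fail)
[39] read 'b'  n3⇒n4  ** P0@[36:39],P1@[39:39]
[40] read 'a'  n4⇒n3 (via fail)
[41] read 'b'  n3⇒n4  ** P0@[38:41],P1@[41:41]
[42] read 'c'  n4⇒n0 (via fail)
[43] read 'a'  n0⇒n1
[44] read 'b'  n1⇒n2  ** P1@[44:44]
[45] read 'b'  n2⇒n5 (via fail)  ** P1@[45:45]
[46] read 'b'  n5⇒n5 (via fail)  ** P1@[46:46]
[47] read 'c'  n5⇒n0 (via fail)
[48] read 'b'  n0⇒n5  ** P1@[48:48]
[49] read 'b'  n5⇒n5 (via fail)  ** P1@[49:49]
[50] read 'c'  n5⇒n0 (via fail)
[51] read 'a'  n0⇒n1
[52] read 'b'  n1⇒n2  ** P1@[52:52]
[53] read 'a'  n2⇒n3
[54] read 'b'  n3⇒n4  ** P0@[51:54],P1@[54:54]
[55] read 'b'  n4⇒n5 (via fail)  ** P1@[55:55]
[56] read 'c'  n5⇒n0 (via fail)
[57] read 'a'  n0⇒n1
[58] read 'b'  n1⇒n2  ** P1@[58:58]
[59] read 'a'  n2⇒n3
[60] read 'b'  n3⇒n4  ** P0@[57:60],P1@[60:60]
[61] read 'c'  n4⇒n0 (via fail)
[62] read 'c'  n0⇒n0
[63] read 'a'  n0⇒n1
[64] read 'b'  n1⇒n2  ** P1@[64:64]
[65] read 'a'  n2⇒n3
[66] read 'b'  n3⇒n4  ** P0@[63:66],P1@[66:66]
[67] read 'b'  n4⇒n5 (via fail)  ** P1@[67:67]
[68] read 'a'  n5⇒n1 (via fail)
[69] read 'b'  n1⇒n2  ** P1@[69:69]
[70] read 'a'  n2⇒n3
[71] read 'b'  n3⇒n4  ** P0@[68:71],P1@[71:71]
[72] read 'b'  n4⇒n5 (via fail)  ** P1@[72:72]
[73] read 'a'  n5⇒n1 (via fail)

All matches (sorted): [[0,1],[2,1],[4,0],[4,1],[5,1],[8,1],[10,0],[10,1],[16,1],[18,0],[18,1],[20,1],[21,1],[22,1],[24,1],[26,0],[26,1],[28,1],[31,1],[33,1],[35,0],[35,1],[37,0],[37,1],[39,0],[39,1],[41,0],[41,1],[44,1],[45,1],[46,1],[48,1],[49,1],[52,1],[54,0],[54,1],[55,1],[58,1],[60,0],[60,1],[64,1],[66,0],[66,1],[67,1],[69,1],[71,0],[71,1],[72,1]]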